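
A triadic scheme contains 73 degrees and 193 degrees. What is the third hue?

A triad spaces three hues 120° apart.
The full set is {73°, 193°, 313°}.

313°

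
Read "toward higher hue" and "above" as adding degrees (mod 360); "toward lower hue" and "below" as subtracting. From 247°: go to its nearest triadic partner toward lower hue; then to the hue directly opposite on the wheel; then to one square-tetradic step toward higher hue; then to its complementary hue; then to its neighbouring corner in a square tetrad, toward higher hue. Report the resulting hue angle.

triadic ↓ −120°: 247 − 120 = 127°
complement +180°: 127 + 180 = 307°
square ↑ +90°: 307 + 90 = 397 → 397 − 360 = 37°
complement +180°: 37 + 180 = 217°
square ↑ +90°: 217 + 90 = 307°

307°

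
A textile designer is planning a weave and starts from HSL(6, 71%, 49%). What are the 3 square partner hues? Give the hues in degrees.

A square tetradic scheme places four hues every 90°.
6 + 90 = 96°
6 + 180 = 186°
6 + 270 = 276°

96°, 186° and 276°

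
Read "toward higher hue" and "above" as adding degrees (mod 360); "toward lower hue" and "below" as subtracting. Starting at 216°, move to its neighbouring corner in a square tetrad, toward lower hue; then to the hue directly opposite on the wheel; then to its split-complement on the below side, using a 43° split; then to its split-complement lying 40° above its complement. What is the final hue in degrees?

square ↓ −90°: 216 − 90 = 126°
complement +180°: 126 + 180 = 306°
split-comp 43° ↓ +137°: 306 + 137 = 443 → 443 − 360 = 83°
split-comp 40° ↑ +220°: 83 + 220 = 303°

303°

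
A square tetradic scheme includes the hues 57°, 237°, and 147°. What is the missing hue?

327°

A square tetradic scheme places four hues every 90°.
The full set through 57° is {57°, 147°, 237°, 327°}.
Given {57°, 147°, 237°}, the missing hue is 327°.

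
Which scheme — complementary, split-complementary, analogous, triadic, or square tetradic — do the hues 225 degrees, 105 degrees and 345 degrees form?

Sort the hues: 105°, 225°, 345°.
Successive gaps around the wheel: 120°, 120°, 120°.
Three hues equally spaced 120° apart form a triad.

triadic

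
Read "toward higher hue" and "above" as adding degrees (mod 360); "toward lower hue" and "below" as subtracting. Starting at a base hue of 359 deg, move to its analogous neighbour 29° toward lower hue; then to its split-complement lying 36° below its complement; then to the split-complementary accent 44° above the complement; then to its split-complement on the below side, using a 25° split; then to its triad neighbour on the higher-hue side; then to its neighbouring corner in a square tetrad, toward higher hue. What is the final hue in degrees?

−29° (analog 29° ↓): 359 − 29 = 330°
+144° (split-comp 36° ↓): 330 + 144 = 474 → 474 − 360 = 114°
+224° (split-comp 44° ↑): 114 + 224 = 338°
+155° (split-comp 25° ↓): 338 + 155 = 493 → 493 − 360 = 133°
+120° (triadic ↑): 133 + 120 = 253°
+90° (square ↑): 253 + 90 = 343°

343°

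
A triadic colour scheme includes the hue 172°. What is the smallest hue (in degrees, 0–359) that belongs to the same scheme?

52°

A triad places three hues 120° apart.
The full set through 172° is {52°, 172°, 292°}.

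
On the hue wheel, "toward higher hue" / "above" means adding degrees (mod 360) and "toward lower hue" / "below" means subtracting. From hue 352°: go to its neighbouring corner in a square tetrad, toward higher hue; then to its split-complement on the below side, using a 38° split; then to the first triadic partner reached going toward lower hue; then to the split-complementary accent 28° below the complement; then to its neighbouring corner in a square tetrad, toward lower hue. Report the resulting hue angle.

square ↑ +90°: 352 + 90 = 442 → 442 − 360 = 82°
split-comp 38° ↓ +142°: 82 + 142 = 224°
triadic ↓ −120°: 224 − 120 = 104°
split-comp 28° ↓ +152°: 104 + 152 = 256°
square ↓ −90°: 256 − 90 = 166°

166°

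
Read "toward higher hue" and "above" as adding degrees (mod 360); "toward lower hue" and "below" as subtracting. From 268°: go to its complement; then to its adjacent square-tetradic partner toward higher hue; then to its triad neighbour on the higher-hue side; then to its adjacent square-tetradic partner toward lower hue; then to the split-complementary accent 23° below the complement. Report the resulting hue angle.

5°

complement +180°: 268 + 180 = 448 → 448 − 360 = 88°
square ↑ +90°: 88 + 90 = 178°
triadic ↑ +120°: 178 + 120 = 298°
square ↓ −90°: 298 − 90 = 208°
split-comp 23° ↓ +157°: 208 + 157 = 365 → 365 − 360 = 5°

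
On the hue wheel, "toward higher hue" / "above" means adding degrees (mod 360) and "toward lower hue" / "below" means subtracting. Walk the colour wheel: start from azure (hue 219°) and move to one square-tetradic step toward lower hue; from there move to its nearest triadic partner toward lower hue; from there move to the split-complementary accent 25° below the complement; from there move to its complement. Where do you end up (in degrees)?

344°

square ↓ −90°: 219 − 90 = 129°
triadic ↓ −120°: 129 − 120 = 9°
split-comp 25° ↓ +155°: 9 + 155 = 164°
complement +180°: 164 + 180 = 344°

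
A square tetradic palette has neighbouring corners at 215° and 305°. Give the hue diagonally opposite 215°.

A square tetradic scheme places four hues 90° apart; opposite corners are 180° apart.
215 + 180 = 395 → 395 − 360 = 35°

35°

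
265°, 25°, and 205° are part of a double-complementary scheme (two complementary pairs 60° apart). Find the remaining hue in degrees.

85°

A rectangular tetradic uses two complementary pairs 60° apart: offsets 0°, 60°, 180°, 240°.
Among {25°, 205°, 265°}, 205° and 25° are a 180° pair.
The remaining hue 265° needs its own complement: 265 + 180 = 445 → 445 − 360 = 85°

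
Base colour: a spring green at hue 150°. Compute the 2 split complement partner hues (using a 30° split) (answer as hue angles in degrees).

Split-complementary hues sit 30° either side of the complement.
Complement of 150°: 150 + 180 = 330°
330 − 30 = 300°
330 + 30 = 360 → 360 − 360 = 0°

300° and 0°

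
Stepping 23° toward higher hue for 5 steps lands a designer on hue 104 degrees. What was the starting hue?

5 steps of 23° (toward higher hue) give a net shift of +115°.
Start = end − shift: 104 − 115 = -11 → -11 + 360 = 349°

349°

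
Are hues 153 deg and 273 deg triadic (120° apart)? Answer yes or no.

Angular distance: |153 − 273| = 120 = 120°.
Triadic (120° apart) requires 120°.

yes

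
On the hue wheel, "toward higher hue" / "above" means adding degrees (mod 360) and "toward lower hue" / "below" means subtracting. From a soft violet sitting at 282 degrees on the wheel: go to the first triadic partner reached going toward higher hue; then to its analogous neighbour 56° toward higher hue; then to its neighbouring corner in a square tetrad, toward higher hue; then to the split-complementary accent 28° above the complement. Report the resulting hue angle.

36°

+120° (triadic ↑): 282 + 120 = 402 → 402 − 360 = 42°
+56° (analog 56° ↑): 42 + 56 = 98°
+90° (square ↑): 98 + 90 = 188°
+208° (split-comp 28° ↑): 188 + 208 = 396 → 396 − 360 = 36°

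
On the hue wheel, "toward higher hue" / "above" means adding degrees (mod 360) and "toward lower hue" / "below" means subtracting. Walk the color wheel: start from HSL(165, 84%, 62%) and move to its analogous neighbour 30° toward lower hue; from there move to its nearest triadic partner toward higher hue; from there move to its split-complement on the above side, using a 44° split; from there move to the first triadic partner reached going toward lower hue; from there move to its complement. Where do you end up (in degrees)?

179°

−30° (analog 30° ↓): 165 − 30 = 135°
+120° (triadic ↑): 135 + 120 = 255°
+224° (split-comp 44° ↑): 255 + 224 = 479 → 479 − 360 = 119°
−120° (triadic ↓): 119 − 120 = -1 → -1 + 360 = 359°
+180° (complement): 359 + 180 = 539 → 539 − 360 = 179°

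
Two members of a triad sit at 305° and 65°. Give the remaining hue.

A triad spaces three hues 120° apart.
The full set is {65°, 185°, 305°}.

185°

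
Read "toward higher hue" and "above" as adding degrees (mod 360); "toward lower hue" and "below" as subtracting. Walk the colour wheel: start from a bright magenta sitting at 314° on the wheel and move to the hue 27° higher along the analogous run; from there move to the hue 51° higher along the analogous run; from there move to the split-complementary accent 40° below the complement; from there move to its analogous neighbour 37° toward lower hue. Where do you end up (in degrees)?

314 + 27 = 341°   (analog 27° ↑)
341 + 51 = 392 → 392 − 360 = 32°   (analog 51° ↑)
32 + 140 = 172°   (split-comp 40° ↓)
172 − 37 = 135°   (analog 37° ↓)

135°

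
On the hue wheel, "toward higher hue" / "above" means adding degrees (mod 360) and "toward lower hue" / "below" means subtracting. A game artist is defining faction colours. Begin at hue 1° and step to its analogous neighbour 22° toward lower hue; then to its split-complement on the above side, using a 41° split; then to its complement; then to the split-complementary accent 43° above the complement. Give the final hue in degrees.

243°

−22° (analog 22° ↓): 1 − 22 = -21 → -21 + 360 = 339°
+221° (split-comp 41° ↑): 339 + 221 = 560 → 560 − 360 = 200°
+180° (complement): 200 + 180 = 380 → 380 − 360 = 20°
+223° (split-comp 43° ↑): 20 + 223 = 243°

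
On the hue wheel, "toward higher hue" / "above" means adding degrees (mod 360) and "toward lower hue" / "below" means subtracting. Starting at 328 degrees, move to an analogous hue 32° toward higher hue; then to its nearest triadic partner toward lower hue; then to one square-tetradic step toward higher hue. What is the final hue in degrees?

330°

+32° (analog 32° ↑): 328 + 32 = 360 → 360 − 360 = 0°
−120° (triadic ↓): 0 − 120 = -120 → -120 + 360 = 240°
+90° (square ↑): 240 + 90 = 330°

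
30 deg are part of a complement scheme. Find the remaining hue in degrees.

The complement sits 180° across the wheel.
The full set through 30° is {30°, 210°}.
Given {30°}, the missing hue is 210°.

210°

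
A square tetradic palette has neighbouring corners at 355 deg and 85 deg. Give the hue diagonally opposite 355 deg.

A square tetradic scheme places four hues 90° apart; opposite corners are 180° apart.
355 + 180 = 535 → 535 − 360 = 175°

175°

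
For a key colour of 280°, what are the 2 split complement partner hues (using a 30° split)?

70° and 130°

Split-complementary hues sit 30° either side of the complement.
Complement of 280°: 280 + 180 = 460 → 460 − 360 = 100°
100 − 30 = 70°
100 + 30 = 130°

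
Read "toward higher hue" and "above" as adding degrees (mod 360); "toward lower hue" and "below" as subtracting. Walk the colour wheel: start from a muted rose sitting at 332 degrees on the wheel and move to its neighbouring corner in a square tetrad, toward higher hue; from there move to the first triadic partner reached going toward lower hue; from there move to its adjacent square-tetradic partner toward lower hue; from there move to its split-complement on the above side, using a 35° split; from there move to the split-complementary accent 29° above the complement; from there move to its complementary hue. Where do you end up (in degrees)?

96°

332 + 90 = 422 → 422 − 360 = 62°   (square ↑)
62 − 120 = -58 → -58 + 360 = 302°   (triadic ↓)
302 − 90 = 212°   (square ↓)
212 + 215 = 427 → 427 − 360 = 67°   (split-comp 35° ↑)
67 + 209 = 276°   (split-comp 29° ↑)
276 + 180 = 456 → 456 − 360 = 96°   (complement)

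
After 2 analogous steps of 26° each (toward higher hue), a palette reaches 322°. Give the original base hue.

270°

2 steps of 26° (toward higher hue) give a net shift of +52°.
Start = end − shift: 322 − 52 = 270°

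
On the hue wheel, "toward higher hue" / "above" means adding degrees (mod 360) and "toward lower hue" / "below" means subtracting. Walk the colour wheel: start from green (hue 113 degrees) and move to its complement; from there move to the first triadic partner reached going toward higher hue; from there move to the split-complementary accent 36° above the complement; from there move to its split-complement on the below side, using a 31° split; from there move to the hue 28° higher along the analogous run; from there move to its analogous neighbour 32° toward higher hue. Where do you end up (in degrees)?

118°

complement +180°: 113 + 180 = 293°
triadic ↑ +120°: 293 + 120 = 413 → 413 − 360 = 53°
split-comp 36° ↑ +216°: 53 + 216 = 269°
split-comp 31° ↓ +149°: 269 + 149 = 418 → 418 − 360 = 58°
analog 28° ↑ +28°: 58 + 28 = 86°
analog 32° ↑ +32°: 86 + 32 = 118°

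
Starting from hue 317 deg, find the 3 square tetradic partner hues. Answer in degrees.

47°, 137° and 227°

A square tetradic scheme places four hues every 90°.
317 + 90 = 407 → 407 − 360 = 47°
317 + 180 = 497 → 497 − 360 = 137°
317 + 270 = 587 → 587 − 360 = 227°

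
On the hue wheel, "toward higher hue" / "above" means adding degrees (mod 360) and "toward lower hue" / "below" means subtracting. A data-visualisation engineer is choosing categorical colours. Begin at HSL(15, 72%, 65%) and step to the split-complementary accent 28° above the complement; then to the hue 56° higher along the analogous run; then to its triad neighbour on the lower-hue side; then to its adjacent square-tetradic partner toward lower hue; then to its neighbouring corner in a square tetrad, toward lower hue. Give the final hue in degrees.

15 + 208 = 223°   (split-comp 28° ↑)
223 + 56 = 279°   (analog 56° ↑)
279 − 120 = 159°   (triadic ↓)
159 − 90 = 69°   (square ↓)
69 − 90 = -21 → -21 + 360 = 339°   (square ↓)

339°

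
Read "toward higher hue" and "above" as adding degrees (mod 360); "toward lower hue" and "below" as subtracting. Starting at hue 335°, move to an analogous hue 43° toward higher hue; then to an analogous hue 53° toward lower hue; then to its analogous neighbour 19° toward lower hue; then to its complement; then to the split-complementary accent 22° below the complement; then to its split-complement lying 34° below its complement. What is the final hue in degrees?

70°

+43° (analog 43° ↑): 335 + 43 = 378 → 378 − 360 = 18°
−53° (analog 53° ↓): 18 − 53 = -35 → -35 + 360 = 325°
−19° (analog 19° ↓): 325 − 19 = 306°
+180° (complement): 306 + 180 = 486 → 486 − 360 = 126°
+158° (split-comp 22° ↓): 126 + 158 = 284°
+146° (split-comp 34° ↓): 284 + 146 = 430 → 430 − 360 = 70°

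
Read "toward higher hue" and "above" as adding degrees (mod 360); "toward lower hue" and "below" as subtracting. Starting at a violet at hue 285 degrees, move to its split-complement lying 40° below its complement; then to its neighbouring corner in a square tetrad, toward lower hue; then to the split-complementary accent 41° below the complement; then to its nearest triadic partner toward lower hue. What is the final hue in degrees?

354°

split-comp 40° ↓ +140°: 285 + 140 = 425 → 425 − 360 = 65°
square ↓ −90°: 65 − 90 = -25 → -25 + 360 = 335°
split-comp 41° ↓ +139°: 335 + 139 = 474 → 474 − 360 = 114°
triadic ↓ −120°: 114 − 120 = -6 → -6 + 360 = 354°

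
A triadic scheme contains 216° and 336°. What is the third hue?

A triad spaces three hues 120° apart.
The full set is {96°, 216°, 336°}.

96°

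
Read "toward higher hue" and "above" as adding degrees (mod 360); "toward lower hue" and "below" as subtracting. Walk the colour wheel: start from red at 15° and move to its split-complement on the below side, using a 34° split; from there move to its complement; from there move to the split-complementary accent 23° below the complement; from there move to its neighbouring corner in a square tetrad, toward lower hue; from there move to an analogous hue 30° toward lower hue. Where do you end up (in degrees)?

split-comp 34° ↓ +146°: 15 + 146 = 161°
complement +180°: 161 + 180 = 341°
split-comp 23° ↓ +157°: 341 + 157 = 498 → 498 − 360 = 138°
square ↓ −90°: 138 − 90 = 48°
analog 30° ↓ −30°: 48 − 30 = 18°

18°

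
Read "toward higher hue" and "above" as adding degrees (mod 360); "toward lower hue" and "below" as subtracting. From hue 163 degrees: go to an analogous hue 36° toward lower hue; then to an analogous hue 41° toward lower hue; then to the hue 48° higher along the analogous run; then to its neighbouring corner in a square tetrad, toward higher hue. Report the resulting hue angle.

163 − 36 = 127°   (analog 36° ↓)
127 − 41 = 86°   (analog 41° ↓)
86 + 48 = 134°   (analog 48° ↑)
134 + 90 = 224°   (square ↑)

224°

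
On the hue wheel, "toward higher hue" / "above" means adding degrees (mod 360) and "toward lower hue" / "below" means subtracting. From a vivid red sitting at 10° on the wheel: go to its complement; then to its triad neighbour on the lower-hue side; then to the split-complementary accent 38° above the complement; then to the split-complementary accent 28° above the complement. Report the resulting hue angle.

complement +180°: 10 + 180 = 190°
triadic ↓ −120°: 190 − 120 = 70°
split-comp 38° ↑ +218°: 70 + 218 = 288°
split-comp 28° ↑ +208°: 288 + 208 = 496 → 496 − 360 = 136°

136°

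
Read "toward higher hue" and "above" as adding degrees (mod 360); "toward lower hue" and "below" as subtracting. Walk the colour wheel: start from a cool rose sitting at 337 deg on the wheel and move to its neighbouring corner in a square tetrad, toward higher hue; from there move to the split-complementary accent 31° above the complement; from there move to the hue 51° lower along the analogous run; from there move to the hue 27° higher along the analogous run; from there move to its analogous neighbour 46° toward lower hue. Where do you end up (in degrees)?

208°

square ↑ +90°: 337 + 90 = 427 → 427 − 360 = 67°
split-comp 31° ↑ +211°: 67 + 211 = 278°
analog 51° ↓ −51°: 278 − 51 = 227°
analog 27° ↑ +27°: 227 + 27 = 254°
analog 46° ↓ −46°: 254 − 46 = 208°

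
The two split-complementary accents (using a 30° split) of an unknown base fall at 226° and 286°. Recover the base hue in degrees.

76°

The accents sit 30° either side of the complement, so the complement is their short-arc midpoint on the wheel.
Short-arc midpoint of 226° and 286°: 256°.
Base is 180° from the complement: 256 − 180 = 76°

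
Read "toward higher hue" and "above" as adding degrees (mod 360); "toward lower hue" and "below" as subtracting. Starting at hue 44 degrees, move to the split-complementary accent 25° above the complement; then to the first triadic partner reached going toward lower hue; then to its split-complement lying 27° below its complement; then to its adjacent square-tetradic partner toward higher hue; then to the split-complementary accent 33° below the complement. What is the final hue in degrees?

split-comp 25° ↑ +205°: 44 + 205 = 249°
triadic ↓ −120°: 249 − 120 = 129°
split-comp 27° ↓ +153°: 129 + 153 = 282°
square ↑ +90°: 282 + 90 = 372 → 372 − 360 = 12°
split-comp 33° ↓ +147°: 12 + 147 = 159°

159°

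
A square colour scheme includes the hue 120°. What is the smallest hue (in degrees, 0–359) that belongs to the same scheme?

A square tetradic scheme places four hues every 90°.
The full set through 120° is {30°, 120°, 210°, 300°}.

30°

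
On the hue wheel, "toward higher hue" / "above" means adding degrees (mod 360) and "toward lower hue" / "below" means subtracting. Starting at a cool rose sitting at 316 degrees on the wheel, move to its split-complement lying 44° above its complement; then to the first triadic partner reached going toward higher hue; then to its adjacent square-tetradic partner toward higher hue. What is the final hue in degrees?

316 + 224 = 540 → 540 − 360 = 180°   (split-comp 44° ↑)
180 + 120 = 300°   (triadic ↑)
300 + 90 = 390 → 390 − 360 = 30°   (square ↑)

30°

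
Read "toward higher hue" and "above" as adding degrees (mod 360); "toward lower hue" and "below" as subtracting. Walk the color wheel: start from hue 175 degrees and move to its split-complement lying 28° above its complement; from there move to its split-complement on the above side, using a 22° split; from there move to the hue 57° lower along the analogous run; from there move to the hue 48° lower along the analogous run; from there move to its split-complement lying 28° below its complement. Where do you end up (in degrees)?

272°

+208° (split-comp 28° ↑): 175 + 208 = 383 → 383 − 360 = 23°
+202° (split-comp 22° ↑): 23 + 202 = 225°
−57° (analog 57° ↓): 225 − 57 = 168°
−48° (analog 48° ↓): 168 − 48 = 120°
+152° (split-comp 28° ↓): 120 + 152 = 272°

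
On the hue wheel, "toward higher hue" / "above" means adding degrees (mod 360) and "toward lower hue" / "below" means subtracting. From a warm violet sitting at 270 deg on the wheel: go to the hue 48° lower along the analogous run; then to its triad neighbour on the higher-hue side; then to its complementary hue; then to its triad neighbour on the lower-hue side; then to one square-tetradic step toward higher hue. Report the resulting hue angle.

132°

analog 48° ↓ −48°: 270 − 48 = 222°
triadic ↑ +120°: 222 + 120 = 342°
complement +180°: 342 + 180 = 522 → 522 − 360 = 162°
triadic ↓ −120°: 162 − 120 = 42°
square ↑ +90°: 42 + 90 = 132°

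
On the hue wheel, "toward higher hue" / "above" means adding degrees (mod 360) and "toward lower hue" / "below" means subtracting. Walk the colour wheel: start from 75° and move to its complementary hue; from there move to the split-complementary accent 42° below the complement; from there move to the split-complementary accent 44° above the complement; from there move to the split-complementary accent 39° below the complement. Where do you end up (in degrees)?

38°

complement +180°: 75 + 180 = 255°
split-comp 42° ↓ +138°: 255 + 138 = 393 → 393 − 360 = 33°
split-comp 44° ↑ +224°: 33 + 224 = 257°
split-comp 39° ↓ +141°: 257 + 141 = 398 → 398 − 360 = 38°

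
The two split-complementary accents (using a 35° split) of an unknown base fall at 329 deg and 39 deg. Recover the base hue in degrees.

The accents sit 35° either side of the complement, so the complement is their short-arc midpoint on the wheel.
Short-arc midpoint of 329° and 39°: 4°.
Base is 180° from the complement: 4 − 180 = -176 → -176 + 360 = 184°

184°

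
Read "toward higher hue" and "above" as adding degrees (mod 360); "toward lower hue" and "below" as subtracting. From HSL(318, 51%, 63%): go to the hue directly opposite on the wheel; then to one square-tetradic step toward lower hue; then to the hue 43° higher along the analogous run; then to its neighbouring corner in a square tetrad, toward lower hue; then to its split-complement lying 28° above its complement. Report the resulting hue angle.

+180° (complement): 318 + 180 = 498 → 498 − 360 = 138°
−90° (square ↓): 138 − 90 = 48°
+43° (analog 43° ↑): 48 + 43 = 91°
−90° (square ↓): 91 − 90 = 1°
+208° (split-comp 28° ↑): 1 + 208 = 209°

209°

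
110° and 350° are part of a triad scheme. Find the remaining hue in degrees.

A triad places three hues 120° apart.
The full set through 110° is {110°, 230°, 350°}.
Given {110°, 350°}, the missing hue is 230°.

230°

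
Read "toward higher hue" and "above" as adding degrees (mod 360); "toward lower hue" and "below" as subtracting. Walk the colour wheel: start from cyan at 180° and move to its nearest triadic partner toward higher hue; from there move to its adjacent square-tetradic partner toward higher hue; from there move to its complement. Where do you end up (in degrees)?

+120° (triadic ↑): 180 + 120 = 300°
+90° (square ↑): 300 + 90 = 390 → 390 − 360 = 30°
+180° (complement): 30 + 180 = 210°

210°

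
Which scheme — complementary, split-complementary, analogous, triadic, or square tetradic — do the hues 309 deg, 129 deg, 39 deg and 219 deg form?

square tetradic

Sort the hues: 39°, 129°, 219°, 309°.
Successive gaps around the wheel: 90°, 90°, 90°, 90°.
Four hues every 90° form a square tetradic scheme.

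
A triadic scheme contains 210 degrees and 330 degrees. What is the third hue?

90°

A triad spaces three hues 120° apart.
The full set is {90°, 210°, 330°}.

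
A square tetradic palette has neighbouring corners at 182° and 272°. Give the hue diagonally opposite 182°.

2°

A square tetradic scheme places four hues 90° apart; opposite corners are 180° apart.
182 + 180 = 362 → 362 − 360 = 2°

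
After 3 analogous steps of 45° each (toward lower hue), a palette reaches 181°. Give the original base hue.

3 steps of 45° (toward lower hue) give a net shift of −135°.
Start = end − shift: 181 + 135 = 316°

316°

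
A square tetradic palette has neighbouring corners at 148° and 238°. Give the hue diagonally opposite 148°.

A square tetradic scheme places four hues 90° apart; opposite corners are 180° apart.
148 + 180 = 328°

328°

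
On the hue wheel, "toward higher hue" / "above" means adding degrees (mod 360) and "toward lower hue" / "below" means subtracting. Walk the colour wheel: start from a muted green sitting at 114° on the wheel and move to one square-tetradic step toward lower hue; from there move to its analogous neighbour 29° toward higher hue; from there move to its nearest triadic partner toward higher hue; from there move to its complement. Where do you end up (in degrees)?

114 − 90 = 24°   (square ↓)
24 + 29 = 53°   (analog 29° ↑)
53 + 120 = 173°   (triadic ↑)
173 + 180 = 353°   (complement)

353°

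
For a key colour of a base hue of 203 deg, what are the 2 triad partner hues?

A triad places three hues 120° apart.
203 + 120 = 323°
203 + 240 = 443 → 443 − 360 = 83°

323° and 83°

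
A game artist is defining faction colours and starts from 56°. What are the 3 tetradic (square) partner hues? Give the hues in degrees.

A square tetradic scheme places four hues every 90°.
56 + 90 = 146°
56 + 180 = 236°
56 + 270 = 326°

146°, 236°, 326°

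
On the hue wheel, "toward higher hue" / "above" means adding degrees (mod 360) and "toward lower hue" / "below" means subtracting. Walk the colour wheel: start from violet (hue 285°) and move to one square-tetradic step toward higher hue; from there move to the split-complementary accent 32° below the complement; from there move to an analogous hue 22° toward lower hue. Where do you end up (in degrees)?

141°

285 + 90 = 375 → 375 − 360 = 15°   (square ↑)
15 + 148 = 163°   (split-comp 32° ↓)
163 − 22 = 141°   (analog 22° ↓)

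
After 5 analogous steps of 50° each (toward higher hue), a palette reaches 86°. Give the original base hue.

196°

5 steps of 50° (toward higher hue) give a net shift of +250°.
Start = end − shift: 86 − 250 = -164 → -164 + 360 = 196°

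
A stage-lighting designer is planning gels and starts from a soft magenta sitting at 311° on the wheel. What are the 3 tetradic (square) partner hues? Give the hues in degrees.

311 + 90 = 401 → 401 − 360 = 41°
311 + 180 = 491 → 491 − 360 = 131°
311 + 270 = 581 → 581 − 360 = 221°

41°, 131° and 221°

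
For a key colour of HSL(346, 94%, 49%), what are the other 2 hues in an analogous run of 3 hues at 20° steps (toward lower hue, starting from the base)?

346 − 20 = 326°
346 − 40 = 306°

326° and 306°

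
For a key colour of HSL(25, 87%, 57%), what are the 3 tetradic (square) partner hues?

115°, 205° and 295°

25 + 90 = 115°
25 + 180 = 205°
25 + 270 = 295°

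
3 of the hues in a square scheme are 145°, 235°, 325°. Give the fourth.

A square tetradic scheme places four hues every 90°.
The full set through 145° is {55°, 145°, 235°, 325°}.
Given {145°, 235°, 325°}, the missing hue is 55°.

55°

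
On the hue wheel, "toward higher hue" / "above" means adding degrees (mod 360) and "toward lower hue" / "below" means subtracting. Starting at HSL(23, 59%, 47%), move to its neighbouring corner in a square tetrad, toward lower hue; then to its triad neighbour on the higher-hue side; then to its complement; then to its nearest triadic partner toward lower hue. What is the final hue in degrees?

113°

−90° (square ↓): 23 − 90 = -67 → -67 + 360 = 293°
+120° (triadic ↑): 293 + 120 = 413 → 413 − 360 = 53°
+180° (complement): 53 + 180 = 233°
−120° (triadic ↓): 233 − 120 = 113°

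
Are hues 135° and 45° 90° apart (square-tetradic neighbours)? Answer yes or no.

Angular distance: |135 − 45| = 90 = 90°.
90° apart (square-tetradic neighbours) requires 90°.

yes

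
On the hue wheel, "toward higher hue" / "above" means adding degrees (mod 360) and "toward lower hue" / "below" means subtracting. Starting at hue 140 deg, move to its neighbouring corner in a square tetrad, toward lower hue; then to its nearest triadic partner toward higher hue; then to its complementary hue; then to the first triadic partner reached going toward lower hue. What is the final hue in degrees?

230°

−90° (square ↓): 140 − 90 = 50°
+120° (triadic ↑): 50 + 120 = 170°
+180° (complement): 170 + 180 = 350°
−120° (triadic ↓): 350 − 120 = 230°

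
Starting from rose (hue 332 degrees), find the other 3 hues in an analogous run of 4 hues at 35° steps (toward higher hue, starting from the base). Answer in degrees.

Analogous hues sit every 35° along the wheel.
332 + 35 = 367 → 367 − 360 = 7°
332 + 70 = 402 → 402 − 360 = 42°
332 + 105 = 437 → 437 − 360 = 77°

7°, 42°, 77°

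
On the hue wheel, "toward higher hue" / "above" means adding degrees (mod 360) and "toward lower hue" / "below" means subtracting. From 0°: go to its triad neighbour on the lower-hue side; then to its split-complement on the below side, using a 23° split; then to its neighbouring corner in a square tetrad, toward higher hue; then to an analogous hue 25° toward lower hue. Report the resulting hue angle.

triadic ↓ −120°: 0 − 120 = -120 → -120 + 360 = 240°
split-comp 23° ↓ +157°: 240 + 157 = 397 → 397 − 360 = 37°
square ↑ +90°: 37 + 90 = 127°
analog 25° ↓ −25°: 127 − 25 = 102°

102°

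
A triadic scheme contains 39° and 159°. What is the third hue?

279°

A triad spaces three hues 120° apart.
The full set is {39°, 159°, 279°}.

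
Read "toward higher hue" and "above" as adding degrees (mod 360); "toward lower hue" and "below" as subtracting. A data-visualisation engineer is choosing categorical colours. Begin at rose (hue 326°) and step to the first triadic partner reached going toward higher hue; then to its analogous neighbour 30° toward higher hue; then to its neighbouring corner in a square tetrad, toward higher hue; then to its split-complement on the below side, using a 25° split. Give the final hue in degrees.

triadic ↑ +120°: 326 + 120 = 446 → 446 − 360 = 86°
analog 30° ↑ +30°: 86 + 30 = 116°
square ↑ +90°: 116 + 90 = 206°
split-comp 25° ↓ +155°: 206 + 155 = 361 → 361 − 360 = 1°

1°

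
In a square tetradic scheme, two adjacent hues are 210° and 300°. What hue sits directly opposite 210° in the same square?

30°

A square tetradic scheme places four hues 90° apart; opposite corners are 180° apart.
210 + 180 = 390 → 390 − 360 = 30°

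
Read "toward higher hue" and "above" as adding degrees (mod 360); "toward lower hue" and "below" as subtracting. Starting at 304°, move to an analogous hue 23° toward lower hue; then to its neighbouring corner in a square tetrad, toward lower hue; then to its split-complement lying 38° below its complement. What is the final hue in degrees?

analog 23° ↓ −23°: 304 − 23 = 281°
square ↓ −90°: 281 − 90 = 191°
split-comp 38° ↓ +142°: 191 + 142 = 333°

333°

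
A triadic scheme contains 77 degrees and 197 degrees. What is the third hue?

317°

A triad spaces three hues 120° apart.
The full set is {77°, 197°, 317°}.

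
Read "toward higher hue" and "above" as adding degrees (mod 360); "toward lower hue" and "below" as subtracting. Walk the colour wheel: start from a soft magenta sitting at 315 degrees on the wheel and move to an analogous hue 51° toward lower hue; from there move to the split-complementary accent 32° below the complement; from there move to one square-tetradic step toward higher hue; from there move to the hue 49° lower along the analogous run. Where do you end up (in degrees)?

315 − 51 = 264°   (analog 51° ↓)
264 + 148 = 412 → 412 − 360 = 52°   (split-comp 32° ↓)
52 + 90 = 142°   (square ↑)
142 − 49 = 93°   (analog 49° ↓)

93°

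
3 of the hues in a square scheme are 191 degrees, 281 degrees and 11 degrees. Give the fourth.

101°

A square tetradic scheme places four hues every 90°.
The full set through 11° is {11°, 101°, 191°, 281°}.
Given {11°, 191°, 281°}, the missing hue is 101°.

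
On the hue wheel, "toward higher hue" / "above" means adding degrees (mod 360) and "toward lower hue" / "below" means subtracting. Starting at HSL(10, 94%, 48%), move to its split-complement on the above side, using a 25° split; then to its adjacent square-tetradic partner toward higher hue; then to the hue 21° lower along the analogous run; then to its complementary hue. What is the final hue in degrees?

104°

+205° (split-comp 25° ↑): 10 + 205 = 215°
+90° (square ↑): 215 + 90 = 305°
−21° (analog 21° ↓): 305 − 21 = 284°
+180° (complement): 284 + 180 = 464 → 464 − 360 = 104°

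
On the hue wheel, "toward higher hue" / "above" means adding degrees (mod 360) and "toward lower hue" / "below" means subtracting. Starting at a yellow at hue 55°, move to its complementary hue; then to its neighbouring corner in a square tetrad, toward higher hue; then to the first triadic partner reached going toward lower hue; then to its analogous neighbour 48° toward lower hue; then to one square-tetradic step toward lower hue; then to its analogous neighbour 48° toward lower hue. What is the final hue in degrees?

19°

55 + 180 = 235°   (complement)
235 + 90 = 325°   (square ↑)
325 − 120 = 205°   (triadic ↓)
205 − 48 = 157°   (analog 48° ↓)
157 − 90 = 67°   (square ↓)
67 − 48 = 19°   (analog 48° ↓)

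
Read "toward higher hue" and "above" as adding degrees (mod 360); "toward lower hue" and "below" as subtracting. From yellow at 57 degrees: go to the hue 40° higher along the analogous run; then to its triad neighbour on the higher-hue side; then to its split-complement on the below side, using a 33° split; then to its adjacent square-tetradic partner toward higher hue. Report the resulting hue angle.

+40° (analog 40° ↑): 57 + 40 = 97°
+120° (triadic ↑): 97 + 120 = 217°
+147° (split-comp 33° ↓): 217 + 147 = 364 → 364 − 360 = 4°
+90° (square ↑): 4 + 90 = 94°

94°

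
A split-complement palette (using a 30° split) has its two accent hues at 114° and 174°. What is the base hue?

The accents sit 30° either side of the complement, so the complement is their short-arc midpoint on the wheel.
Short-arc midpoint of 114° and 174°: 144°.
Base is 180° from the complement: 144 − 180 = -36 → -36 + 360 = 324°

324°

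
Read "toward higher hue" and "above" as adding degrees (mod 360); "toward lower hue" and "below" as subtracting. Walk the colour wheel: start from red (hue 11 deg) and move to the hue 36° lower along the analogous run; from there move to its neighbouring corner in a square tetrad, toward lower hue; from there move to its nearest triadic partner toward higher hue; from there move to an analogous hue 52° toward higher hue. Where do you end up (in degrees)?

11 − 36 = -25 → -25 + 360 = 335°   (analog 36° ↓)
335 − 90 = 245°   (square ↓)
245 + 120 = 365 → 365 − 360 = 5°   (triadic ↑)
5 + 52 = 57°   (analog 52° ↑)

57°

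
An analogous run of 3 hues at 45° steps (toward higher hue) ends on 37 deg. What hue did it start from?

307°

2 steps of 45° (toward higher hue) give a net shift of +90°.
Start = end − shift: 37 − 90 = -53 → -53 + 360 = 307°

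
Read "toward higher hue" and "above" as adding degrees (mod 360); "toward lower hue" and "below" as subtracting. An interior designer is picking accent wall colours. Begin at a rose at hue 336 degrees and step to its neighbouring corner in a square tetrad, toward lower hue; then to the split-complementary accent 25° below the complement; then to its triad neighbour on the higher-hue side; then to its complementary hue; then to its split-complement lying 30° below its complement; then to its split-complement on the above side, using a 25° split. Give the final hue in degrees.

336°

−90° (square ↓): 336 − 90 = 246°
+155° (split-comp 25° ↓): 246 + 155 = 401 → 401 − 360 = 41°
+120° (triadic ↑): 41 + 120 = 161°
+180° (complement): 161 + 180 = 341°
+150° (split-comp 30° ↓): 341 + 150 = 491 → 491 − 360 = 131°
+205° (split-comp 25° ↑): 131 + 205 = 336°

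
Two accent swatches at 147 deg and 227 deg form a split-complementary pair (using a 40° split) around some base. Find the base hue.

7°

The accents sit 40° either side of the complement, so the complement is their short-arc midpoint on the wheel.
Short-arc midpoint of 147° and 227°: 187°.
Base is 180° from the complement: 187 − 180 = 7°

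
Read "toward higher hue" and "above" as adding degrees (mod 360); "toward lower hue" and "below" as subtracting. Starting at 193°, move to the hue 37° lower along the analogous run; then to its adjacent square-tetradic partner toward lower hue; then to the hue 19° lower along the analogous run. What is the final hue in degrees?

47°

analog 37° ↓ −37°: 193 − 37 = 156°
square ↓ −90°: 156 − 90 = 66°
analog 19° ↓ −19°: 66 − 19 = 47°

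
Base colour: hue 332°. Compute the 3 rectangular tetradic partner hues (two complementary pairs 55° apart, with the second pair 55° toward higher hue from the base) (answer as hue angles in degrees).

27°, 152°, and 207°

332 + 55 = 387 → 387 − 360 = 27°
332 + 180 = 512 → 512 − 360 = 152°
332 + 235 = 567 → 567 − 360 = 207°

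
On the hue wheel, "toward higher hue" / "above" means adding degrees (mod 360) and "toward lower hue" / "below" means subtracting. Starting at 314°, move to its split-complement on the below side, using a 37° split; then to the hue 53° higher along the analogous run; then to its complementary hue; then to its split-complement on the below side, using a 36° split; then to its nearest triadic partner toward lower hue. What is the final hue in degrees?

split-comp 37° ↓ +143°: 314 + 143 = 457 → 457 − 360 = 97°
analog 53° ↑ +53°: 97 + 53 = 150°
complement +180°: 150 + 180 = 330°
split-comp 36° ↓ +144°: 330 + 144 = 474 → 474 − 360 = 114°
triadic ↓ −120°: 114 − 120 = -6 → -6 + 360 = 354°

354°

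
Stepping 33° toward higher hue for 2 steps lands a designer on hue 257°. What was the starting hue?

191°

2 steps of 33° (toward higher hue) give a net shift of +66°.
Start = end − shift: 257 − 66 = 191°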